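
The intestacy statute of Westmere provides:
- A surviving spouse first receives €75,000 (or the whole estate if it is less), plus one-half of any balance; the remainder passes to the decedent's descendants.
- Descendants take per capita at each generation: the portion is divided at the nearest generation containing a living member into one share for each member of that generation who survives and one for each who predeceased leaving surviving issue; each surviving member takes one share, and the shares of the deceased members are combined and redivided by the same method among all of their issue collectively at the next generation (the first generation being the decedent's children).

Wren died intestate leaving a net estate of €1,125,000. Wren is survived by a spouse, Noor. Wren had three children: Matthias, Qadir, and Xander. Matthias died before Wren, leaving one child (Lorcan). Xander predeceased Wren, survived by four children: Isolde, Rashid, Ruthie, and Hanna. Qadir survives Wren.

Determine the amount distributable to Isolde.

Isolde receives €70,000.

Noor first takes €75,000, leaving a balance of €1,050,000. Noor then takes one-half of the balance (€525,000), for a total of €600,000. The remaining €525,000 passes to the descendants.
The descendants' portion (€525,000) is divided at the children's generation into 3 shares of €175,000. Qadir takes €175,000. The 2 shares of the deceased (Matthias and Xander) are combined into a pool of €350,000.
That pool (€350,000) is divided at the grandchildren's generation equally among Lorcan, Isolde, Rashid, Ruthie, and Hanna: €70,000 each.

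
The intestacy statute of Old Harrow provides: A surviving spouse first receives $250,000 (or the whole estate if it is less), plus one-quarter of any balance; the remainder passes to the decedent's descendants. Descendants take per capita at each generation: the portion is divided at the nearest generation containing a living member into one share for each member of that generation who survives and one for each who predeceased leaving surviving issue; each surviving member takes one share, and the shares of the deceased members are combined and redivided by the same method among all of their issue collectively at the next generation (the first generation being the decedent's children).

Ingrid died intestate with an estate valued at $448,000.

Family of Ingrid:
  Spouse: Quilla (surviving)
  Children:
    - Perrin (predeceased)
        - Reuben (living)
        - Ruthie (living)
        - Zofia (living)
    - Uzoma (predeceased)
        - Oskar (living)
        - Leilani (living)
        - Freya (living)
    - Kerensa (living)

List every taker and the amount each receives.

Quilla: $299,500; Reuben: $16,500; Ruthie: $16,500; Zofia: $16,500; Oskar: $16,500; Leilani: $16,500; Freya: $16,500; Kerensa: $49,500

Quilla first takes $250,000, leaving a balance of $198,000. Quilla then takes one-quarter of the balance ($49,500), for a total of $299,500. The remaining $148,500 passes to the descendants.
The descendants' portion ($148,500) is divided at the children's generation into 3 shares of $49,500. Kerensa takes $49,500. The 2 shares of the deceased (Perrin and Uzoma) are combined into a pool of $99,000.
That pool ($99,000) is divided at the grandchildren's generation equally among Reuben, Ruthie, Zofia, Oskar, Leilani, and Freya: $16,500 each.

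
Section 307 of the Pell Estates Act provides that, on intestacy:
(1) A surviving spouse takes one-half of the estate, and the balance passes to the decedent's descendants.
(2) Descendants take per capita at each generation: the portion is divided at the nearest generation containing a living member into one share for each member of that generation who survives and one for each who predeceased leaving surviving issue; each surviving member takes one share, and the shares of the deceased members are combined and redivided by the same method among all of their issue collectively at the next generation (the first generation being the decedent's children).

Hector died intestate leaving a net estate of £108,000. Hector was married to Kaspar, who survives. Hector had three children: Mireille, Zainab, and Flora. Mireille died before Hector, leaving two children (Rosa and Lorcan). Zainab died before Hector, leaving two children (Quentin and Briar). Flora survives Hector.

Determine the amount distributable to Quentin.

Quentin receives £9,000.

Kaspar takes one-half of £108,000 = £54,000. The remaining £54,000 passes to the descendants.
The descendants' portion (£54,000) is divided at the children's generation into 3 shares of £18,000. Flora takes £18,000. The 2 shares of the deceased (Mireille and Zainab) are combined into a pool of £36,000.
That pool (£36,000) is divided at the grandchildren's generation equally among Rosa, Lorcan, Quentin, and Briar: £9,000 each.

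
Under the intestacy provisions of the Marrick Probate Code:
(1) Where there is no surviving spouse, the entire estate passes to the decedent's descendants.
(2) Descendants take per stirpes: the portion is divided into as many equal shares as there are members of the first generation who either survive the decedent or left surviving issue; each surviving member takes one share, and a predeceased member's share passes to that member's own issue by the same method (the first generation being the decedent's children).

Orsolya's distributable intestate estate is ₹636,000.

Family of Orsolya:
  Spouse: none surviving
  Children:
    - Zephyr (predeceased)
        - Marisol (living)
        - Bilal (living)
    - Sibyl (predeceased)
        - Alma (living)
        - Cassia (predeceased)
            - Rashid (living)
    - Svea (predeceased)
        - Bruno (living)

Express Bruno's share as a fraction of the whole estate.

Bruno receives 1/3 of the estate.

The entire ₹636,000 passes to the descendants.
That amount (₹636,000) is divided into 3 shares of ₹212,000: Zephyr's ₹212,000 share passes to Zephyr's issue; Sibyl's ₹212,000 share passes to Sibyl's issue; Svea's ₹212,000 share passes to Svea's issue.
Zephyr's share (₹212,000) is divided into 2 shares of ₹106,000: Marisol and Bilal each take ₹106,000.
Sibyl's share (₹212,000) is divided into 2 shares of ₹106,000: Alma takes ₹106,000; Cassia's ₹106,000 share passes to Cassia's issue.
Cassia's share (₹106,000) passes entirely to Rashid.
Svea's share (₹212,000) passes entirely to Bruno.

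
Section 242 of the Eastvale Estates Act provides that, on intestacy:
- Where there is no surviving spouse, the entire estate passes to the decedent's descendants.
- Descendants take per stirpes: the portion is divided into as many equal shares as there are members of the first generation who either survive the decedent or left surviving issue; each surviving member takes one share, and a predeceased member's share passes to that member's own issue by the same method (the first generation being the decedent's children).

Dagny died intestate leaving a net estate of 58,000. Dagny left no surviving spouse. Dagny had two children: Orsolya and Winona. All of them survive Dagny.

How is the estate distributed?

The entire 58,000 passes to the descendants.
That amount (58,000) is divided into 2 shares of 29,000: Orsolya and Winona each take 29,000.

Orsolya: 29,000; Winona: 29,000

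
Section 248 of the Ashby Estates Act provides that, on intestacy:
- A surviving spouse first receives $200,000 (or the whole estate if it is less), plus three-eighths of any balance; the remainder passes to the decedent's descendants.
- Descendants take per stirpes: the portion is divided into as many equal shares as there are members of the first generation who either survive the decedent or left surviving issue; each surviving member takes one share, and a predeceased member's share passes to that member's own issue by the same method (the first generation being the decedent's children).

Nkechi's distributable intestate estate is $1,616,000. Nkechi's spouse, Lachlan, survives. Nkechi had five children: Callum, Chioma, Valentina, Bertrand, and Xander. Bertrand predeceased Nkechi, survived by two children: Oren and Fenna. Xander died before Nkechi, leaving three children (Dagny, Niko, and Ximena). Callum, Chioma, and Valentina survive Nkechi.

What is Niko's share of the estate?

Niko receives $59,000.

Lachlan first takes $200,000, leaving a balance of $1,416,000. Lachlan then takes three-eighths of the balance ($531,000), for a total of $731,000. The remaining $885,000 passes to the descendants.
The descendants' portion ($885,000) is divided into 5 shares of $177,000: Callum, Chioma, and Valentina each take $177,000; Bertrand's $177,000 share passes to Bertrand's issue; Xander's $177,000 share passes to Xander's issue.
Bertrand's share ($177,000) is divided into 2 shares of $88,500: Oren and Fenna each take $88,500.
Xander's share ($177,000) is divided into 3 shares of $59,000: Dagny, Niko, and Ximena each take $59,000.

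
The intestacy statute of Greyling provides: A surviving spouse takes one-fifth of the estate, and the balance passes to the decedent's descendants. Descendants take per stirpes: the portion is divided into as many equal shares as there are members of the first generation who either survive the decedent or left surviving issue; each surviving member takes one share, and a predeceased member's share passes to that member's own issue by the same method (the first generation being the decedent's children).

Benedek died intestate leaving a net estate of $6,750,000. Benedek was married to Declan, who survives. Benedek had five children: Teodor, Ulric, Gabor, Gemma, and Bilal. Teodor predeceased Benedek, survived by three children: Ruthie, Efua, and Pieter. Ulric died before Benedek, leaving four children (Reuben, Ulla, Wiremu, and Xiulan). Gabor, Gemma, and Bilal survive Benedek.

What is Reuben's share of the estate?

Declan takes one-fifth of $6,750,000 = $1,350,000. The remaining $5,400,000 passes to the descendants.
The descendants' portion ($5,400,000) is divided into 5 shares of $1,080,000: Gabor, Gemma, and Bilal each take $1,080,000; Teodor's $1,080,000 share passes to Teodor's issue; Ulric's $1,080,000 share passes to Ulric's issue.
Teodor's share ($1,080,000) is divided into 3 shares of $360,000: Ruthie, Efua, and Pieter each take $360,000.
Ulric's share ($1,080,000) is divided into 4 shares of $270,000: Reuben, Ulla, Wiremu, and Xiulan each take $270,000.

Reuben receives $270,000.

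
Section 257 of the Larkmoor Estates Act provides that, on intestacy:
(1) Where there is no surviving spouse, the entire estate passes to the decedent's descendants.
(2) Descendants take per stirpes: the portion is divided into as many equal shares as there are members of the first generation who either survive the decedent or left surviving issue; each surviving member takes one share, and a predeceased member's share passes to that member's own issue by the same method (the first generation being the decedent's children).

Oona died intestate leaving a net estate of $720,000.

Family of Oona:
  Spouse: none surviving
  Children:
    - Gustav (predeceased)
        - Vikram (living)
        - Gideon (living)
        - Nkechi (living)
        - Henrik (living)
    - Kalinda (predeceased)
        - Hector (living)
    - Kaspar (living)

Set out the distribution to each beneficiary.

Vikram: $60,000; Gideon: $60,000; Nkechi: $60,000; Henrik: $60,000; Hector: $240,000; Kaspar: $240,000

The entire $720,000 passes to the descendants.
That amount ($720,000) is divided into 3 shares of $240,000: Kaspar takes $240,000; Gustav's $240,000 share passes to Gustav's issue; Kalinda's $240,000 share passes to Kalinda's issue.
Gustav's share ($240,000) is divided into 4 shares of $60,000: Vikram, Gideon, Nkechi, and Henrik each take $60,000.
Kalinda's share ($240,000) passes entirely to Hector.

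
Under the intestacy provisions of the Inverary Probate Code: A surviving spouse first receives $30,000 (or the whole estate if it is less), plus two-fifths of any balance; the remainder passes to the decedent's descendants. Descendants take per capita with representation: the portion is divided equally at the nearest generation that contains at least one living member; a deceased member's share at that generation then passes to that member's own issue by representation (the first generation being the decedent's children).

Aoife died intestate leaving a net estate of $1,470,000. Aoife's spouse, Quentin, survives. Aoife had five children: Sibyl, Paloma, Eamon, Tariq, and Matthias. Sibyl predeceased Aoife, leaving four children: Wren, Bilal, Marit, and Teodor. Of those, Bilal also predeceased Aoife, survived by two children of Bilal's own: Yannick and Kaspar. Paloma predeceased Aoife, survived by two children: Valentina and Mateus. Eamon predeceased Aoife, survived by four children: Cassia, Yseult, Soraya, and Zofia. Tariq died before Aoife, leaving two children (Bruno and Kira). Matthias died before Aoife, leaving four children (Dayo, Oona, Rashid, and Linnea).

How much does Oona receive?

Oona receives $54,000.

Quentin first takes $30,000, leaving a balance of $1,440,000. Quentin then takes two-fifths of the balance ($576,000), for a total of $606,000. The remaining $864,000 passes to the descendants.
No child survives, so the initial division is made at the grandchildren's generation.
The descendants' portion ($864,000) is divided into 16 shares of $54,000: Wren, Marit, Teodor, Valentina, Mateus, Cassia, Yseult, Soraya, Zofia, Bruno, Kira, Dayo, Oona, Rashid, and Linnea each take $54,000; Bilal's $54,000 share passes to Bilal's issue.
Bilal's share ($54,000) is divided into 2 shares of $27,000: Yannick and Kaspar each take $27,000.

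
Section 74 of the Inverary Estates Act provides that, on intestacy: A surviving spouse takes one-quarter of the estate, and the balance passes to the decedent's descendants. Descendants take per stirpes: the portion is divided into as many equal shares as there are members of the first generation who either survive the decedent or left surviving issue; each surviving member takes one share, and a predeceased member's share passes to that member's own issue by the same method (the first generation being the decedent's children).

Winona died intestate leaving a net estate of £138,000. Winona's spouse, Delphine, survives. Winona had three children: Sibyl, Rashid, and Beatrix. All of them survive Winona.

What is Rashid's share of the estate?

Delphine takes one-quarter of £138,000 = £34,500. The remaining £103,500 passes to the descendants.
The descendants' portion (£103,500) is divided into 3 shares of £34,500: Sibyl, Rashid, and Beatrix each take £34,500.

Rashid receives £34,500.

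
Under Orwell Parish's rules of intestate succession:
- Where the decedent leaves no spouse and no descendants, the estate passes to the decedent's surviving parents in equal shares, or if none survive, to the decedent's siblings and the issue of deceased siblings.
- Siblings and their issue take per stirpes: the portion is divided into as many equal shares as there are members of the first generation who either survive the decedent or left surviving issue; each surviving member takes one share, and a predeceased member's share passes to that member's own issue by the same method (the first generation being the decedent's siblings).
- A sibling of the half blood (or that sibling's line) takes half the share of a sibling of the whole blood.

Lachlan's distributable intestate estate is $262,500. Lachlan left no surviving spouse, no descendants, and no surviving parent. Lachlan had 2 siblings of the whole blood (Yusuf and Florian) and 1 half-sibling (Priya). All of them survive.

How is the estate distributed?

Yusuf: $105,000; Priya: $52,500; Florian: $105,000

The entire $262,500 passes to the siblings and their issue.
Counting each half-blood sibling's line as half a unit, there are 5/2 units in $262,500, so one unit is $105,000. Whole-blood lines (Yusuf and Florian) take $105,000 each; half-blood lines (Priya) take $52,500 each.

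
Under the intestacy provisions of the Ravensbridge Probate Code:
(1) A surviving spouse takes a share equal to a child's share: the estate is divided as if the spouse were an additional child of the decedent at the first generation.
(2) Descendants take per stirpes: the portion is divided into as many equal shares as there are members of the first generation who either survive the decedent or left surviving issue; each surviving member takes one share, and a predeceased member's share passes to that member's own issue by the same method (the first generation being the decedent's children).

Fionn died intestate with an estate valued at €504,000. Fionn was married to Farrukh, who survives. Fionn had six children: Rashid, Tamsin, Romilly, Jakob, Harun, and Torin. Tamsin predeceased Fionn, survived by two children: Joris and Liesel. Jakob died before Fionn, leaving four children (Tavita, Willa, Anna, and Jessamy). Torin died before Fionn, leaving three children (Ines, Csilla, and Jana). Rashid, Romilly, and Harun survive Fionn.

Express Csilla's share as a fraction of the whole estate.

Csilla receives 1/21 of the estate.

The spouse counts as an additional share at the children's level, so there are 7 primary shares of €72,000. Farrukh takes one such share (€72,000).
The children's combined portion (€432,000) is divided into 6 shares of €72,000: Rashid, Romilly, and Harun each take €72,000; Tamsin's €72,000 share passes to Tamsin's issue; Jakob's €72,000 share passes to Jakob's issue; Torin's €72,000 share passes to Torin's issue.
Tamsin's share (€72,000) is divided into 2 shares of €36,000: Joris and Liesel each take €36,000.
Jakob's share (€72,000) is divided into 4 shares of €18,000: Tavita, Willa, Anna, and Jessamy each take €18,000.
Torin's share (€72,000) is divided into 3 shares of €24,000: Ines, Csilla, and Jana each take €24,000.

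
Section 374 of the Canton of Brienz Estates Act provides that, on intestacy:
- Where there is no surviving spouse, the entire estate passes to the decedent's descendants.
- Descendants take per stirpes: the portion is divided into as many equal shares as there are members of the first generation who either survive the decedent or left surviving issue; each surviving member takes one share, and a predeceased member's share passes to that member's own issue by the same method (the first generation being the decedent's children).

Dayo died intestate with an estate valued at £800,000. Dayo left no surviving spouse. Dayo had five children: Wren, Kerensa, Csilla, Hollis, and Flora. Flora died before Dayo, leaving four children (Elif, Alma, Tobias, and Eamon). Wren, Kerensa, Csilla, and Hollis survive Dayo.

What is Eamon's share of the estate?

Eamon receives £40,000.

The entire £800,000 passes to the descendants.
That amount (£800,000) is divided into 5 shares of £160,000: Wren, Kerensa, Csilla, and Hollis each take £160,000; Flora's £160,000 share passes to Flora's issue.
Flora's share (£160,000) is divided into 4 shares of £40,000: Elif, Alma, Tobias, and Eamon each take £40,000.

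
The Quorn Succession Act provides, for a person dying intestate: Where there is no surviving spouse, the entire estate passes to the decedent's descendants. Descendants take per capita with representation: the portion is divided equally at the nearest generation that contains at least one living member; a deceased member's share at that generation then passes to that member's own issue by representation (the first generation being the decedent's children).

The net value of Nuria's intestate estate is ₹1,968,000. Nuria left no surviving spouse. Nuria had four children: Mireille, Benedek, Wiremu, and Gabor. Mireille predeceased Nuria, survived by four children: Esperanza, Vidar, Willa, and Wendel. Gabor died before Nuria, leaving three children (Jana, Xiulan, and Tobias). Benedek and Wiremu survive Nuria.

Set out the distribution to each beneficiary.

The entire ₹1,968,000 passes to the descendants.
That amount (₹1,968,000) is divided into 4 shares of ₹492,000: Benedek and Wiremu each take ₹492,000; Mireille's ₹492,000 share passes to Mireille's issue; Gabor's ₹492,000 share passes to Gabor's issue.
Mireille's share (₹492,000) is divided into 4 shares of ₹123,000: Esperanza, Vidar, Willa, and Wendel each take ₹123,000.
Gabor's share (₹492,000) is divided into 3 shares of ₹164,000: Jana, Xiulan, and Tobias each take ₹164,000.

Esperanza: ₹123,000; Vidar: ₹123,000; Willa: ₹123,000; Wendel: ₹123,000; Benedek: ₹492,000; Wiremu: ₹492,000; Jana: ₹164,000; Xiulan: ₹164,000; Tobias: ₹164,000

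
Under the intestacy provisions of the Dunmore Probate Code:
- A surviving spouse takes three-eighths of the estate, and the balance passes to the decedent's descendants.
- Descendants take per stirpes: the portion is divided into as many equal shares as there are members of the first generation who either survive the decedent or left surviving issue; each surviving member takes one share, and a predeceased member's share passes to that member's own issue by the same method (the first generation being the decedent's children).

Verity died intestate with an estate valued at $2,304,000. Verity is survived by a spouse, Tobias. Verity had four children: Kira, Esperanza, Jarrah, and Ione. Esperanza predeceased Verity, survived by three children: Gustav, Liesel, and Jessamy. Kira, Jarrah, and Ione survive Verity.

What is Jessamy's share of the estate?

Tobias takes three-eighths of $2,304,000 = $864,000. The remaining $1,440,000 passes to the descendants.
The descendants' portion ($1,440,000) is divided into 4 shares of $360,000: Kira, Jarrah, and Ione each take $360,000; Esperanza's $360,000 share passes to Esperanza's issue.
Esperanza's share ($360,000) is divided into 3 shares of $120,000: Gustav, Liesel, and Jessamy each take $120,000.

Jessamy receives $120,000.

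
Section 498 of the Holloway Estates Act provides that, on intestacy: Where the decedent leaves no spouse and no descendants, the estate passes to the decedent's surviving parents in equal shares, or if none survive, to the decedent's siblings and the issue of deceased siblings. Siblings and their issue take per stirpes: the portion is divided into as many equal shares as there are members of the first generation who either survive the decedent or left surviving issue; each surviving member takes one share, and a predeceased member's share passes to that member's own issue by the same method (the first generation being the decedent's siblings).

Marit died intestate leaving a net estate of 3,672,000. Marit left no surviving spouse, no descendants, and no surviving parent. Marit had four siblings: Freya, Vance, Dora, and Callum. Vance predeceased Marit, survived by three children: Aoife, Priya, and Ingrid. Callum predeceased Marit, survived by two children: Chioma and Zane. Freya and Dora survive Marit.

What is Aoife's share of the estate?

Aoife receives 306,000.

The entire 3,672,000 passes to the siblings and their issue.
That amount (3,672,000) is divided into 4 shares of 918,000: Freya and Dora each take 918,000; Vance's 918,000 share passes to Vance's issue; Callum's 918,000 share passes to Callum's issue.
Vance's share (918,000) is divided into 3 shares of 306,000: Aoife, Priya, and Ingrid each take 306,000.
Callum's share (918,000) is divided into 2 shares of 459,000: Chioma and Zane each take 459,000.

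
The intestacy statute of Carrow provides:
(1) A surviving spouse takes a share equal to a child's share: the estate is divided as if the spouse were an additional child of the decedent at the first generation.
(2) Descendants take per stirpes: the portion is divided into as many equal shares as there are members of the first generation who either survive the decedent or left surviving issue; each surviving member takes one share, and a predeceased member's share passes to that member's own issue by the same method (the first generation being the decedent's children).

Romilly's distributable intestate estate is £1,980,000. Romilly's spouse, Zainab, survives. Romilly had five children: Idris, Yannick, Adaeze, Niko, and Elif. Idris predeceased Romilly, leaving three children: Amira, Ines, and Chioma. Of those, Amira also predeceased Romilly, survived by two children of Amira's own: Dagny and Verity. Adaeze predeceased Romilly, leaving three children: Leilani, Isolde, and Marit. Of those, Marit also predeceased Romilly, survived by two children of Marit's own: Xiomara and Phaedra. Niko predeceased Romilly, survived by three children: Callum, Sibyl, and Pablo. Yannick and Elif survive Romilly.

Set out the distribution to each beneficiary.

Zainab: £330,000; Dagny: £55,000; Verity: £55,000; Ines: £110,000; Chioma: £110,000; Yannick: £330,000; Leilani: £110,000; Isolde: £110,000; Xiomara: £55,000; Phaedra: £55,000; Callum: £110,000; Sibyl: £110,000; Pablo: £110,000; Elif: £330,000

The spouse counts as an additional share at the children's level, so there are 6 primary shares of £330,000. Zainab takes one such share (£330,000).
The children's combined portion (£1,650,000) is divided into 5 shares of £330,000: Yannick and Elif each take £330,000; Idris's £330,000 share passes to Idris's issue; Adaeze's £330,000 share passes to Adaeze's issue; Niko's £330,000 share passes to Niko's issue.
Idris's share (£330,000) is divided into 3 shares of £110,000: Ines and Chioma each take £110,000; Amira's £110,000 share passes to Amira's issue.
Amira's share (£110,000) is divided into 2 shares of £55,000: Dagny and Verity each take £55,000.
Adaeze's share (£330,000) is divided into 3 shares of £110,000: Leilani and Isolde each take £110,000; Marit's £110,000 share passes to Marit's issue.
Marit's share (£110,000) is divided into 2 shares of £55,000: Xiomara and Phaedra each take £55,000.
Niko's share (£330,000) is divided into 3 shares of £110,000: Callum, Sibyl, and Pablo each take £110,000.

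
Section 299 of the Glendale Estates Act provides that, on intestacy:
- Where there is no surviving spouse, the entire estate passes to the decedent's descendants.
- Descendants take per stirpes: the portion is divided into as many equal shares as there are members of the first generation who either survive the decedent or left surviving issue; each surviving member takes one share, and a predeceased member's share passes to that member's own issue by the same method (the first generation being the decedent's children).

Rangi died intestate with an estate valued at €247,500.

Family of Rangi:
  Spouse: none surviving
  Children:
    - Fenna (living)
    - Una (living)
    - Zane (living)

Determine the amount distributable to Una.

The entire €247,500 passes to the descendants.
That amount (€247,500) is divided into 3 shares of €82,500: Fenna, Una, and Zane each take €82,500.

Una receives €82,500.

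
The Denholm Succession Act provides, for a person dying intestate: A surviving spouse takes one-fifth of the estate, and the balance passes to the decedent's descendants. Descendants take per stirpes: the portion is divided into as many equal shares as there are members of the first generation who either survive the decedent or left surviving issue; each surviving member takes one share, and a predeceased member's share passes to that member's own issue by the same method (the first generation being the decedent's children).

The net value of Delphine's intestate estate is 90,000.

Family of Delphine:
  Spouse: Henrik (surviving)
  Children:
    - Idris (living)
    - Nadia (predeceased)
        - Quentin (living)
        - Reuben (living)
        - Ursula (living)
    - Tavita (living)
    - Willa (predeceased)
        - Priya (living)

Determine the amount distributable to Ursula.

Ursula receives 6,000.

Henrik takes one-fifth of 90,000 = 18,000. The remaining 72,000 passes to the descendants.
The descendants' portion (72,000) is divided into 4 shares of 18,000: Idris and Tavita each take 18,000; Nadia's 18,000 share passes to Nadia's issue; Willa's 18,000 share passes to Willa's issue.
Nadia's share (18,000) is divided into 3 shares of 6,000: Quentin, Reuben, and Ursula each take 6,000.
Willa's share (18,000) passes entirely to Priya.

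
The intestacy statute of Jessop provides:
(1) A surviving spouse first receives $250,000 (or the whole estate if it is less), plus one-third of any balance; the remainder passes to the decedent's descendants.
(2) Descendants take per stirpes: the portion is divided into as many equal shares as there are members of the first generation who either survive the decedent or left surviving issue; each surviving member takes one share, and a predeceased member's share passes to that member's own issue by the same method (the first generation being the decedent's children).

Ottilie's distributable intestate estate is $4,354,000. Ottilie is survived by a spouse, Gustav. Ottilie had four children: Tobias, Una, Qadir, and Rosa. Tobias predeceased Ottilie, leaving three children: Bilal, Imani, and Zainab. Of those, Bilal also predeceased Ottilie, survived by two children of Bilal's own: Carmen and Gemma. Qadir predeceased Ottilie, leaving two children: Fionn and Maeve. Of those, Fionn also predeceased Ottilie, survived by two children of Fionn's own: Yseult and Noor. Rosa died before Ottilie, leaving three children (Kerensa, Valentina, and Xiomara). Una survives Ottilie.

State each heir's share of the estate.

Gustav: $1,618,000; Carmen: $114,000; Gemma: $114,000; Imani: $228,000; Zainab: $228,000; Una: $684,000; Yseult: $171,000; Noor: $171,000; Maeve: $342,000; Kerensa: $228,000; Valentina: $228,000; Xiomara: $228,000

Gustav first takes $250,000, leaving a balance of $4,104,000. Gustav then takes one-third of the balance ($1,368,000), for a total of $1,618,000. The remaining $2,736,000 passes to the descendants.
The descendants' portion ($2,736,000) is divided into 4 shares of $684,000: Una takes $684,000; Tobias's $684,000 share passes to Tobias's issue; Qadir's $684,000 share passes to Qadir's issue; Rosa's $684,000 share passes to Rosa's issue.
Tobias's share ($684,000) is divided into 3 shares of $228,000: Imani and Zainab each take $228,000; Bilal's $228,000 share passes to Bilal's issue.
Bilal's share ($228,000) is divided into 2 shares of $114,000: Carmen and Gemma each take $114,000.
Qadir's share ($684,000) is divided into 2 shares of $342,000: Maeve takes $342,000; Fionn's $342,000 share passes to Fionn's issue.
Fionn's share ($342,000) is divided into 2 shares of $171,000: Yseult and Noor each take $171,000.
Rosa's share ($684,000) is divided into 3 shares of $228,000: Kerensa, Valentina, and Xiomara each take $228,000.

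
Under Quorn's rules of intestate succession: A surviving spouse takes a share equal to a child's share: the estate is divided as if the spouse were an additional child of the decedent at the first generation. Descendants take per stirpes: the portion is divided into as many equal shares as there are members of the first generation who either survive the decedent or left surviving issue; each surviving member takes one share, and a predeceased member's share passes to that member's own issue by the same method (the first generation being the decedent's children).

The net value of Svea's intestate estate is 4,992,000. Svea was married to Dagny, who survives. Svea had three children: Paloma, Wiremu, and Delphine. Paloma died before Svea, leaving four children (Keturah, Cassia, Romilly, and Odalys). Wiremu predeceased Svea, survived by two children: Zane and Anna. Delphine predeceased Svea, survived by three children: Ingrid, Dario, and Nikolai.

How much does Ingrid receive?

The spouse counts as an additional share at the children's level, so there are 4 primary shares of 1,248,000. Dagny takes one such share (1,248,000).
The children's combined portion (3,744,000) is divided into 3 shares of 1,248,000: Paloma's 1,248,000 share passes to Paloma's issue; Wiremu's 1,248,000 share passes to Wiremu's issue; Delphine's 1,248,000 share passes to Delphine's issue.
Paloma's share (1,248,000) is divided into 4 shares of 312,000: Keturah, Cassia, Romilly, and Odalys each take 312,000.
Wiremu's share (1,248,000) is divided into 2 shares of 624,000: Zane and Anna each take 624,000.
Delphine's share (1,248,000) is divided into 3 shares of 416,000: Ingrid, Dario, and Nikolai each take 416,000.

Ingrid receives 416,000.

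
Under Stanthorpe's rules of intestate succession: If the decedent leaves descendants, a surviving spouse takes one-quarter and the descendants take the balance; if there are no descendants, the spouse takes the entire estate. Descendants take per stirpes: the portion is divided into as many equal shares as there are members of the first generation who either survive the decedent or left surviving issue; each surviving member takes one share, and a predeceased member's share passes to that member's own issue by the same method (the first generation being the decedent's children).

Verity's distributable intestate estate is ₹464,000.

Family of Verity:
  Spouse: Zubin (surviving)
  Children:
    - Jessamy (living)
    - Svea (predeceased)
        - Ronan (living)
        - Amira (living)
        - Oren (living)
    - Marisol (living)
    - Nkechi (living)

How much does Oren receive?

Zubin takes one-quarter of ₹464,000 = ₹116,000. The remaining ₹348,000 passes to the descendants.
The descendants' portion (₹348,000) is divided into 4 shares of ₹87,000: Jessamy, Marisol, and Nkechi each take ₹87,000; Svea's ₹87,000 share passes to Svea's issue.
Svea's share (₹87,000) is divided into 3 shares of ₹29,000: Ronan, Amira, and Oren each take ₹29,000.

Oren receives ₹29,000.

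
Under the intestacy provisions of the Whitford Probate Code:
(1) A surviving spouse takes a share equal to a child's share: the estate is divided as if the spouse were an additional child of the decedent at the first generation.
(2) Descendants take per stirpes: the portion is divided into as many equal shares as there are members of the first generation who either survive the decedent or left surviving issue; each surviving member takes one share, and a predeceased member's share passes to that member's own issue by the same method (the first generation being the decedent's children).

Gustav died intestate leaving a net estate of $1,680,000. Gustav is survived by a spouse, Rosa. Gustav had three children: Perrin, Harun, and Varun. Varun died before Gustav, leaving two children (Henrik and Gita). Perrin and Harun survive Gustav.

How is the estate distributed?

The spouse counts as an additional share at the children's level, so there are 4 primary shares of $420,000. Rosa takes one such share ($420,000).
The children's combined portion ($1,260,000) is divided into 3 shares of $420,000: Perrin and Harun each take $420,000; Varun's $420,000 share passes to Varun's issue.
Varun's share ($420,000) is divided into 2 shares of $210,000: Henrik and Gita each take $210,000.

Rosa: $420,000; Perrin: $420,000; Harun: $420,000; Henrik: $210,000; Gita: $210,000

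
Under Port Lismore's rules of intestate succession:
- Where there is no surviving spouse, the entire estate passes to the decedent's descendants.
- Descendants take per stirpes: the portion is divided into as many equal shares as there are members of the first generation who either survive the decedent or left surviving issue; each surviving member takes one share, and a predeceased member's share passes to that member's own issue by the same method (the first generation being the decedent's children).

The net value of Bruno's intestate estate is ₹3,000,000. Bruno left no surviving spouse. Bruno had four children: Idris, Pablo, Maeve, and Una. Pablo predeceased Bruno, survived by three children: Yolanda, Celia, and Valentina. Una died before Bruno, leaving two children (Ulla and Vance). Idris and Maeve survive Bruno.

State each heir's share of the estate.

Idris: ₹750,000; Yolanda: ₹250,000; Celia: ₹250,000; Valentina: ₹250,000; Maeve: ₹750,000; Ulla: ₹375,000; Vance: ₹375,000

The entire ₹3,000,000 passes to the descendants.
That amount (₹3,000,000) is divided into 4 shares of ₹750,000: Idris and Maeve each take ₹750,000; Pablo's ₹750,000 share passes to Pablo's issue; Una's ₹750,000 share passes to Una's issue.
Pablo's share (₹750,000) is divided into 3 shares of ₹250,000: Yolanda, Celia, and Valentina each take ₹250,000.
Una's share (₹750,000) is divided into 2 shares of ₹375,000: Ulla and Vance each take ₹375,000.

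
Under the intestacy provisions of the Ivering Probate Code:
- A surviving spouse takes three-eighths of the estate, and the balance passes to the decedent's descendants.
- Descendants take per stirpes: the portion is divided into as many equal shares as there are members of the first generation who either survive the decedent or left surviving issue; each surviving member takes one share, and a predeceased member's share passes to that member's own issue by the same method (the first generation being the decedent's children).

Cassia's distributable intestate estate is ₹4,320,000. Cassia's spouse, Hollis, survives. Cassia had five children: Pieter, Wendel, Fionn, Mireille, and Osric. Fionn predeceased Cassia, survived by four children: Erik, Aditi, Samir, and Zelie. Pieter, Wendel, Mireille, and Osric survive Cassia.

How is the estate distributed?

Hollis takes three-eighths of ₹4,320,000 = ₹1,620,000. The remaining ₹2,700,000 passes to the descendants.
The descendants' portion (₹2,700,000) is divided into 5 shares of ₹540,000: Pieter, Wendel, Mireille, and Osric each take ₹540,000; Fionn's ₹540,000 share passes to Fionn's issue.
Fionn's share (₹540,000) is divided into 4 shares of ₹135,000: Erik, Aditi, Samir, and Zelie each take ₹135,000.

Hollis: ₹1,620,000; Pieter: ₹540,000; Wendel: ₹540,000; Erik: ₹135,000; Aditi: ₹135,000; Samir: ₹135,000; Zelie: ₹135,000; Mireille: ₹540,000; Osric: ₹540,000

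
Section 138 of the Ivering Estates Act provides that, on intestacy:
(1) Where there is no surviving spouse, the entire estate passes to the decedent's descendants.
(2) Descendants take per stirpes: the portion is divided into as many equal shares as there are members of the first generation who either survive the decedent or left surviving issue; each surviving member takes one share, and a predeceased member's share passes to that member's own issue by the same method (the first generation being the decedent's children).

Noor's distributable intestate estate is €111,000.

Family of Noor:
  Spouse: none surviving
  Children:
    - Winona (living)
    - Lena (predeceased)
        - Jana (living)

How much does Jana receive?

Jana receives €55,500.

The entire €111,000 passes to the descendants.
That amount (€111,000) is divided into 2 shares of €55,500: Winona takes €55,500; Lena's €55,500 share passes to Lena's issue.
Lena's share (€55,500) passes entirely to Jana.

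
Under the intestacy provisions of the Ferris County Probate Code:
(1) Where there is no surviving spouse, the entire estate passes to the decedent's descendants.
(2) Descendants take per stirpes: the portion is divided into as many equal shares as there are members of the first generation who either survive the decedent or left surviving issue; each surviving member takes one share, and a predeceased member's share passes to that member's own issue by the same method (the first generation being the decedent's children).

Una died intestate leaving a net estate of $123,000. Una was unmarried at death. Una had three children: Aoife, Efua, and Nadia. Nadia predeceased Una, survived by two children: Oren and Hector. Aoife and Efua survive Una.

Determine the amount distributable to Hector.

Hector receives $20,500.

The entire $123,000 passes to the descendants.
That amount ($123,000) is divided into 3 shares of $41,000: Aoife and Efua each take $41,000; Nadia's $41,000 share passes to Nadia's issue.
Nadia's share ($41,000) is divided into 2 shares of $20,500: Oren and Hector each take $20,500.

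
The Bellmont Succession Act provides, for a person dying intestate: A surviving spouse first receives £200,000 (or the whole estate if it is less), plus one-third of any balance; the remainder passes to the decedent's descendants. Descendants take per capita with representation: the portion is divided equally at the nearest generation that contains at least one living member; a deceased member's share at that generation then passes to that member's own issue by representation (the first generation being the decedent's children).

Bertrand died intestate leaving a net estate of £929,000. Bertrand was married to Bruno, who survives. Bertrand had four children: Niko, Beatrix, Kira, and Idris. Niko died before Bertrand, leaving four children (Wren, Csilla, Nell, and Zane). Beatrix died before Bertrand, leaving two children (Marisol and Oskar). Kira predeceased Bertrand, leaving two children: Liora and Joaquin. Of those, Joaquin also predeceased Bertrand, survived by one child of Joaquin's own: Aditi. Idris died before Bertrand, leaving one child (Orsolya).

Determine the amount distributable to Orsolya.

Bruno first takes £200,000, leaving a balance of £729,000. Bruno then takes one-third of the balance (£243,000), for a total of £443,000. The remaining £486,000 passes to the descendants.
No child survives, so the initial division is made at the grandchildren's generation.
The descendants' portion (£486,000) is divided into 9 shares of £54,000: Wren, Csilla, Nell, Zane, Marisol, Oskar, Liora, and Orsolya each take £54,000; Joaquin's £54,000 share passes to Joaquin's issue.
Joaquin's share (£54,000) passes entirely to Aditi.

Orsolya receives £54,000.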